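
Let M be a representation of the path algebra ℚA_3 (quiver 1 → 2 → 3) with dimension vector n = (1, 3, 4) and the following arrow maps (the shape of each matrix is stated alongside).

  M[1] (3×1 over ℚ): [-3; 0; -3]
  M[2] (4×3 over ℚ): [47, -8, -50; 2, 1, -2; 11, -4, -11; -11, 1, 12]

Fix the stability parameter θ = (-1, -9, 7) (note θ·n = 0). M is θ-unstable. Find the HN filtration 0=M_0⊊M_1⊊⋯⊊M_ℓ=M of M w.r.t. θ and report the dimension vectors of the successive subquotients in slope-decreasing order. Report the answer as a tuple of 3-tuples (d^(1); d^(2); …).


Via rank(M_{q-1}∘⋯∘M_p): M ≅ I[1,3], I[2,3]^2, I[3,3].
μ_θ-semistable layers: μ^(1)=7; μ^(2)=-5; μ^(3)=-9

((0, 0, 4); (1, 1, 0); (0, 2, 0))


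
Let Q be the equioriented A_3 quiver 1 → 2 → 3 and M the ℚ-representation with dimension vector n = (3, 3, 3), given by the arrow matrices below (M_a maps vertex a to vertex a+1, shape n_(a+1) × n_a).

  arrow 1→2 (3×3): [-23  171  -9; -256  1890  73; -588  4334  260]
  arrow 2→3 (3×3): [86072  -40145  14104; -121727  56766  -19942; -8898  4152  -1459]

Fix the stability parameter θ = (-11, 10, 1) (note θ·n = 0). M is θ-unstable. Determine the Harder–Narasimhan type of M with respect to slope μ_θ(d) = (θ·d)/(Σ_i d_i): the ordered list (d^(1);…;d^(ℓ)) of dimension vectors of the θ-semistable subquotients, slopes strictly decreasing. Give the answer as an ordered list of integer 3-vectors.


Barcode: M ≅ I[1,3]^3. HN layers by μ_θ (2 steps, strictly decreasing):
  μ^(1)=11/2; μ^(2)=-11

((0, 3, 3); (3, 0, 0))


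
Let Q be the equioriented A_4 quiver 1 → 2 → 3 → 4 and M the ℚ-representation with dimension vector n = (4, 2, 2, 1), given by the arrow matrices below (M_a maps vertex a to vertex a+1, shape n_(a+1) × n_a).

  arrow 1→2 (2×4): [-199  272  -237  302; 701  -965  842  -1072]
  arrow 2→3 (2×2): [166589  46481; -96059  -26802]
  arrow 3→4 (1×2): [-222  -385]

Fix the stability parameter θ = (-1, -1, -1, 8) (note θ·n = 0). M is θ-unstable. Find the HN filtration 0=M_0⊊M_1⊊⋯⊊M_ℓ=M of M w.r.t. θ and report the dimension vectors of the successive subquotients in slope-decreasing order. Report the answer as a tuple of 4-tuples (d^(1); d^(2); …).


Via rank(M_{q-1}∘⋯∘M_p): M ≅ I[1,1]^2, I[1,3], I[1,4].
μ_θ-semistable layers: μ^(1)=8; μ^(2)=-1

((0, 0, 0, 1); (4, 2, 2, 0))


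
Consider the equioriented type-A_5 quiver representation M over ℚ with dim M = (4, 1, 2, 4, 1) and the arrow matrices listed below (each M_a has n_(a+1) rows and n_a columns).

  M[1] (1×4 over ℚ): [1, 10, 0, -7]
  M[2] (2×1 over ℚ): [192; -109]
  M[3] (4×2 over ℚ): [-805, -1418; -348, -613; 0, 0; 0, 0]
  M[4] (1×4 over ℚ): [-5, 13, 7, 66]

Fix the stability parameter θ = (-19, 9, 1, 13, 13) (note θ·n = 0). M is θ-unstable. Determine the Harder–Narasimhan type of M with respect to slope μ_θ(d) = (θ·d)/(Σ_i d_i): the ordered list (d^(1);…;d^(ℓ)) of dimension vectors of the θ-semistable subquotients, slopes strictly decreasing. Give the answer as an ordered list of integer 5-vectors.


Via rank(M_{q-1}∘⋯∘M_p): M ≅ I[1,1]^3, I[1,5], I[3,4], I[4,4]^2.
μ_θ-semistable layers: μ^(1)=13; μ^(2)=5; μ^(3)=1; μ^(4)=-19

((0, 0, 0, 4, 1); (0, 1, 1, 0, 0); (0, 0, 1, 0, 0); (4, 0, 0, 0, 0))


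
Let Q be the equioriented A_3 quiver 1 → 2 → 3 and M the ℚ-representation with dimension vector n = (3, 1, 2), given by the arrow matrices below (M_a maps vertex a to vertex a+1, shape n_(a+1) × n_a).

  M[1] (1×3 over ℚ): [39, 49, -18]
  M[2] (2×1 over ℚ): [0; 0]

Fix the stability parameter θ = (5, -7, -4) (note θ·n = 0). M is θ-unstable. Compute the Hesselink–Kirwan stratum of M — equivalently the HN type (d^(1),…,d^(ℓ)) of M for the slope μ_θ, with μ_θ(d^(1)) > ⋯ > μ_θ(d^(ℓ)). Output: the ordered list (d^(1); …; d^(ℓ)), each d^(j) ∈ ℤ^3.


Interval decomposition of M: I[1,1]^2, I[1,2], I[3,3]^2.
HN type (ℓ=3): μ^(1)=5; μ^(2)=-1; μ^(3)=-4

((2, 0, 0); (1, 1, 0); (0, 0, 2))


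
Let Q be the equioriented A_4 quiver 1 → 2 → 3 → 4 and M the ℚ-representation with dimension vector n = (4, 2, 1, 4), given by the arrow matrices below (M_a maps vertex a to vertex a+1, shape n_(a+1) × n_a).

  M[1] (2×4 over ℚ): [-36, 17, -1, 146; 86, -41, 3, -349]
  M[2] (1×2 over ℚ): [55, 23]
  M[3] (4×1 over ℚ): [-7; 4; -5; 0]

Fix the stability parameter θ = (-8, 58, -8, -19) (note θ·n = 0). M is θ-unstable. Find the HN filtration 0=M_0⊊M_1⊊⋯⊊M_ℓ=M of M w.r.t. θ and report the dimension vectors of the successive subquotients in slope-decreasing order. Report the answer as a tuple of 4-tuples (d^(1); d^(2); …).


Barcode: M ≅ I[1,1]^2, I[1,2], I[1,4], I[4,4]^3. HN layers by μ_θ (4 steps, strictly decreasing):
  μ^(1)=58; μ^(2)=31/3; μ^(3)=-8; μ^(4)=-19

((0, 1, 0, 0); (0, 1, 1, 1); (4, 0, 0, 0); (0, 0, 0, 3))


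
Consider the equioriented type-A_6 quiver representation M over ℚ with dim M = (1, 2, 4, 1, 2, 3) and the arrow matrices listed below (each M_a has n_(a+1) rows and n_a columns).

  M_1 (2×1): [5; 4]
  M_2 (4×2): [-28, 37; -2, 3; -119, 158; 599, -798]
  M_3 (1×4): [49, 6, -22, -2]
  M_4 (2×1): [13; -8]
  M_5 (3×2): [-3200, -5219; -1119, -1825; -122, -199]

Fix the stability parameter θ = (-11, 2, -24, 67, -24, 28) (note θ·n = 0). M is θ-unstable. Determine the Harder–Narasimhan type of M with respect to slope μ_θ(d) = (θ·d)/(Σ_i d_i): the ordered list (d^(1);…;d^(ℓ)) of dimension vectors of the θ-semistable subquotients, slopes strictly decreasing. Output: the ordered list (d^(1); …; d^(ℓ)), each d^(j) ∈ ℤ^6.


Interval decomposition of M: I[1,6], I[2,3], I[3,3]^2, I[5,6], I[6,6].
HN type (ℓ=4): μ^(1)=28; μ^(2)=43/2; μ^(3)=-11; μ^(4)=-24

((0, 0, 0, 0, 0, 3); (0, 0, 0, 1, 1, 0); (1, 2, 2, 0, 0, 0); (0, 0, 2, 0, 1, 0))


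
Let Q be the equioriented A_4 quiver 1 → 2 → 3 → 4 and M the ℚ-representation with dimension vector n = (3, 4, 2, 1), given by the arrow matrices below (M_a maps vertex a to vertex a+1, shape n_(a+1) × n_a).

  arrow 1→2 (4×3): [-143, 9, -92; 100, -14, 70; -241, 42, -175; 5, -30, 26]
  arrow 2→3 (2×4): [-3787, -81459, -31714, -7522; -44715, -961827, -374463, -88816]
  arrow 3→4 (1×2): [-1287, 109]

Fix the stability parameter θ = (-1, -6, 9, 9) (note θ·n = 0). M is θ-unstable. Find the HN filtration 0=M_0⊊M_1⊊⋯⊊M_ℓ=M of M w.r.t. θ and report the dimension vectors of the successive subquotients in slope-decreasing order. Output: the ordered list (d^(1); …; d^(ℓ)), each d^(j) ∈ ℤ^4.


Barcode: M ≅ I[1,2], I[1,3], I[1,4], I[2,2]. HN layers by μ_θ (3 steps, strictly decreasing):
  μ^(1)=9; μ^(2)=-7/2; μ^(3)=-6

((0, 0, 2, 1); (3, 3, 0, 0); (0, 1, 0, 0))


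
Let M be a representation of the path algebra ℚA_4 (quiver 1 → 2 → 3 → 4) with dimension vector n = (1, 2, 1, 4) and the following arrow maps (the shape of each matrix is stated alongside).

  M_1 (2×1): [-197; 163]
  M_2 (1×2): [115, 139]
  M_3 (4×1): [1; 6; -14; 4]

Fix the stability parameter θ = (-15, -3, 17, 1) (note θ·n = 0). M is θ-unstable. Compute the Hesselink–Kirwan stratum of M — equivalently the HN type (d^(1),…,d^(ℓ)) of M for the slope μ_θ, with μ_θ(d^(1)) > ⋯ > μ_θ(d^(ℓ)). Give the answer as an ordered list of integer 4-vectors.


Via rank(M_{q-1}∘⋯∘M_p): M ≅ I[1,4], I[2,2], I[4,4]^3.
μ_θ-semistable layers: μ^(1)=9; μ^(2)=1; μ^(3)=-3; μ^(4)=-15

((0, 0, 1, 1); (0, 0, 0, 3); (0, 2, 0, 0); (1, 0, 0, 0))


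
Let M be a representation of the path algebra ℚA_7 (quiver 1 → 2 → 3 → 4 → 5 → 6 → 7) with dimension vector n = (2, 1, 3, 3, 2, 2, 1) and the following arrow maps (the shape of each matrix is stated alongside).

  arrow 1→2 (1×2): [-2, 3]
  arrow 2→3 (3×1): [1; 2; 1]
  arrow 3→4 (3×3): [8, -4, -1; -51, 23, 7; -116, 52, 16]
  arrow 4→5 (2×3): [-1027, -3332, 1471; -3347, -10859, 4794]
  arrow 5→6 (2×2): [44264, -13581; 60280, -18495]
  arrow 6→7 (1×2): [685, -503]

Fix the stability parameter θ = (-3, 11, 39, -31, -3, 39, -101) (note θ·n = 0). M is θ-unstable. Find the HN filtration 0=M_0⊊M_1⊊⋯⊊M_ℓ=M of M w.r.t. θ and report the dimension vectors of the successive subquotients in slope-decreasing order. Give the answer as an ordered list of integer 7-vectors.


Via rank(M_{q-1}∘⋯∘M_p): M ≅ I[1,1], I[1,6], I[3,3], I[3,5], I[4,4], I[6,7].
μ_θ-semistable layers: μ^(1)=39; μ^(2)=4; μ^(3)=5/3; μ^(4)=-3; μ^(5)=-31

((0, 0, 1, 0, 0, 1, 0); (0, 1, 1, 1, 1, 0, 0); (0, 0, 1, 1, 1, 0, 0); (2, 0, 0, 0, 0, 0, 0); (0, 0, 0, 1, 0, 1, 1))


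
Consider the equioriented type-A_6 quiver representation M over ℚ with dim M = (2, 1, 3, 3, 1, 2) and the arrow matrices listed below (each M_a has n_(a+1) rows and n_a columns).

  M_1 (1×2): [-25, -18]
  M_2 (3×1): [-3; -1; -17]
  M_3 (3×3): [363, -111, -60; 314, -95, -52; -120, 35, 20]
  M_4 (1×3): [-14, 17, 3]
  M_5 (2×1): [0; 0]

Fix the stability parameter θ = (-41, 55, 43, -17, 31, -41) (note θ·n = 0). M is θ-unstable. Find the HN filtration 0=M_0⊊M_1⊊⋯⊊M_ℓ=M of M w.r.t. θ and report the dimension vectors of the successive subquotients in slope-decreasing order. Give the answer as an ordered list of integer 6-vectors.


Via rank(M_{q-1}∘⋯∘M_p): M ≅ I[1,1], I[1,5], I[3,3], I[3,4], I[4,4], I[6,6]^2.
μ_θ-semistable layers: μ^(1)=43; μ^(2)=31; μ^(3)=27; μ^(4)=13; μ^(5)=-17; μ^(6)=-41

((0, 0, 1, 0, 0, 0); (0, 0, 0, 0, 1, 0); (0, 1, 1, 1, 0, 0); (0, 0, 1, 1, 0, 0); (0, 0, 0, 1, 0, 0); (2, 0, 0, 0, 0, 2))


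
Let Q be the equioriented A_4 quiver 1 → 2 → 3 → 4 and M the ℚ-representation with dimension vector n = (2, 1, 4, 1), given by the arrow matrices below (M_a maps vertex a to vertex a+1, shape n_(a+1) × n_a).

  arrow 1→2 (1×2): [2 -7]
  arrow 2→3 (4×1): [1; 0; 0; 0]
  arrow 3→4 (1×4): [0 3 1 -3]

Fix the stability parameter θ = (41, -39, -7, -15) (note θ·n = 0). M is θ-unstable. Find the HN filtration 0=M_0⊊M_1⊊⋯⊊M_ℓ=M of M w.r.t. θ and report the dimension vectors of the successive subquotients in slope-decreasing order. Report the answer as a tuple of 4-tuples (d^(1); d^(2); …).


Interval decomposition of M: I[1,1], I[1,3], I[3,3]^2, I[3,4].
HN type (ℓ=4): μ^(1)=41; μ^(2)=-5/3; μ^(3)=-7; μ^(4)=-11

((1, 0, 0, 0); (1, 1, 1, 0); (0, 0, 2, 0); (0, 0, 1, 1))


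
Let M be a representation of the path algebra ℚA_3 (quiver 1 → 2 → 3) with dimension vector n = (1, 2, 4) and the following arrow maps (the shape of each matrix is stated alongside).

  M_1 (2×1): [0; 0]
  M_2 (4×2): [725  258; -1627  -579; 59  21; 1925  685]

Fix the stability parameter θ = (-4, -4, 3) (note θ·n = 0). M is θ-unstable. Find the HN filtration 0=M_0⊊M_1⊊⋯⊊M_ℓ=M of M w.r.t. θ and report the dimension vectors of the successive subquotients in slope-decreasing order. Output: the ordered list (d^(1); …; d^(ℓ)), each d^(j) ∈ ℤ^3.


Interval decomposition of M: I[1,1], I[2,3]^2, I[3,3]^2.
HN type (ℓ=2): μ^(1)=3; μ^(2)=-4

((0, 0, 4); (1, 2, 0))


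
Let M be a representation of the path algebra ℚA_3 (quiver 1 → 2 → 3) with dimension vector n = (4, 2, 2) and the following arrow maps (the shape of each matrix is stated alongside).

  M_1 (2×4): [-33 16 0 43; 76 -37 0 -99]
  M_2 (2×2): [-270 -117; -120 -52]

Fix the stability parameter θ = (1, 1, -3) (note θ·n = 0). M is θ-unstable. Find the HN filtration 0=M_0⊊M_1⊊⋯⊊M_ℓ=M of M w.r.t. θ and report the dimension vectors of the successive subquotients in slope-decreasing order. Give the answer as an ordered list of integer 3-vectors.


Via rank(M_{q-1}∘⋯∘M_p): M ≅ I[1,1]^2, I[1,2], I[1,3], I[3,3].
μ_θ-semistable layers: μ^(1)=1; μ^(2)=-1/3; μ^(3)=-3

((3, 1, 0); (1, 1, 1); (0, 0, 1))


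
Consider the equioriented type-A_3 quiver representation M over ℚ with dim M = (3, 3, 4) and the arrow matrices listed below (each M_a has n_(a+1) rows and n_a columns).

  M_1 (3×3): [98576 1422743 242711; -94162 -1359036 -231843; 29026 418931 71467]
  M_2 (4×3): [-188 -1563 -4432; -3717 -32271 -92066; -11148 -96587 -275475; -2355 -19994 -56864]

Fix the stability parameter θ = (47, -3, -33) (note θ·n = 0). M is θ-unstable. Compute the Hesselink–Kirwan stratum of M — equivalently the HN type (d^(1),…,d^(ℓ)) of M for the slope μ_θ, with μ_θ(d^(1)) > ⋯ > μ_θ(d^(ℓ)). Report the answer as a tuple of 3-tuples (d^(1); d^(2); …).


Via rank(M_{q-1}∘⋯∘M_p): M ≅ I[1,3]^3, I[3,3].
μ_θ-semistable layers: μ^(1)=11/3; μ^(2)=-33

((3, 3, 3); (0, 0, 1))


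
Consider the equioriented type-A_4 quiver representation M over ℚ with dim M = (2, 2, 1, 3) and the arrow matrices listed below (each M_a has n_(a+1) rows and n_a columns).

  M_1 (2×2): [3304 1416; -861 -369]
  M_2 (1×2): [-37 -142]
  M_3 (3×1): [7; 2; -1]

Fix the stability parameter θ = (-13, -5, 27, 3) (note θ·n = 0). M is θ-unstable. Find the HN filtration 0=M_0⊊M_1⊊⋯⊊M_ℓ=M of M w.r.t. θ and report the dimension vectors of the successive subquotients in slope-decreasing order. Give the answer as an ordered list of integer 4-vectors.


Via rank(M_{q-1}∘⋯∘M_p): M ≅ I[1,1], I[1,4], I[2,2], I[4,4]^2.
μ_θ-semistable layers: μ^(1)=15; μ^(2)=3; μ^(3)=-5; μ^(4)=-13

((0, 0, 1, 1); (0, 0, 0, 2); (0, 2, 0, 0); (2, 0, 0, 0))


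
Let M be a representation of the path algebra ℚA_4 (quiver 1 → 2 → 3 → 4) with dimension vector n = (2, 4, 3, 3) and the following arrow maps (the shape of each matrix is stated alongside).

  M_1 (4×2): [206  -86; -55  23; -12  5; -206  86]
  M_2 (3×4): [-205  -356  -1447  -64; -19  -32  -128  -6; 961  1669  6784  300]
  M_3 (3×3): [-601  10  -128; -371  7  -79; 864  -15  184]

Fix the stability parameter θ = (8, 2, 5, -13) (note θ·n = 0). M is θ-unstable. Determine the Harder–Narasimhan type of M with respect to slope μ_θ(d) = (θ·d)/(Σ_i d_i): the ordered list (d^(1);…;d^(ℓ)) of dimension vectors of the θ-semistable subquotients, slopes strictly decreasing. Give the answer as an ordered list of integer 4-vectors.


Via rank(M_{q-1}∘⋯∘M_p): M ≅ I[1,4]^2, I[2,2], I[2,4].
μ_θ-semistable layers: μ^(1)=2; μ^(2)=1/2; μ^(3)=-2

((0, 1, 0, 0); (2, 2, 2, 2); (0, 1, 1, 1))


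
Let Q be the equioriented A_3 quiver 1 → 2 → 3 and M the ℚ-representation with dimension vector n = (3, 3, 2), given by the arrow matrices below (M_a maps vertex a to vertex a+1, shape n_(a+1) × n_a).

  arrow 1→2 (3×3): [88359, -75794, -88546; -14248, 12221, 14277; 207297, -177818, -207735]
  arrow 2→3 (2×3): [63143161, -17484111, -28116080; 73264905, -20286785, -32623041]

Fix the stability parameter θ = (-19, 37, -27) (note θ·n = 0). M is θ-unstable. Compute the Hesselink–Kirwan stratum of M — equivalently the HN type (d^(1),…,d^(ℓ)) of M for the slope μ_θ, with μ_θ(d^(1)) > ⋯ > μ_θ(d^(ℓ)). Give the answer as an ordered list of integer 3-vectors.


Barcode: M ≅ I[1,2], I[1,3]^2. HN layers by μ_θ (3 steps, strictly decreasing):
  μ^(1)=37; μ^(2)=5; μ^(3)=-19

((0, 1, 0); (0, 2, 2); (3, 0, 0))


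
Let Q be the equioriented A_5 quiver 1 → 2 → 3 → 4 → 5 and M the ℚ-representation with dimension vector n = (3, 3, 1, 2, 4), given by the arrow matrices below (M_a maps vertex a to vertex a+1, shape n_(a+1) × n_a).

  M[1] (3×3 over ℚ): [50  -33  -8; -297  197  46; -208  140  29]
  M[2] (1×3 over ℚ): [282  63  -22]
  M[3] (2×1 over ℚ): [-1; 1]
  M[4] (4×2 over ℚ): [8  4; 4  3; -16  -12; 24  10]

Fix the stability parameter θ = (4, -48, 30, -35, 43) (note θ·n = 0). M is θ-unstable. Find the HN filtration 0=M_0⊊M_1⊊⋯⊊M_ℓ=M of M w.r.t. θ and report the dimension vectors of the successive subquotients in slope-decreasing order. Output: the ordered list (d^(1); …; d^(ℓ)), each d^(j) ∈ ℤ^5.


Barcode: M ≅ I[1,2]^2, I[1,5], I[4,5], I[5,5]^2. HN layers by μ_θ (4 steps, strictly decreasing):
  μ^(1)=43; μ^(2)=-5/2; μ^(3)=-22; μ^(4)=-35

((0, 0, 0, 0, 4); (0, 0, 1, 1, 0); (3, 3, 0, 0, 0); (0, 0, 0, 1, 0))


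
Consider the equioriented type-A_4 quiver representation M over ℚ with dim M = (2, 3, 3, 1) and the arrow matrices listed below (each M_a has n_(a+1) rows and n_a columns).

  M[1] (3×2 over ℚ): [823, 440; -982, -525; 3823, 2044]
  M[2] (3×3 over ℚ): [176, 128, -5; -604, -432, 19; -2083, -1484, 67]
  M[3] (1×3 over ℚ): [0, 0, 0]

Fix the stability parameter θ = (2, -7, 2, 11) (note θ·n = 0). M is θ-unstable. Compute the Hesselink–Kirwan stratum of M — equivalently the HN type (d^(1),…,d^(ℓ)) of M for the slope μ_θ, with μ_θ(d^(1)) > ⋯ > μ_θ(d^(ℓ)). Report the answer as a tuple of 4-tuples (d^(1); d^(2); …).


Via rank(M_{q-1}∘⋯∘M_p): M ≅ I[1,3]^2, I[2,2], I[3,3], I[4,4].
μ_θ-semistable layers: μ^(1)=11; μ^(2)=2; μ^(3)=-5/2; μ^(4)=-7

((0, 0, 0, 1); (0, 0, 3, 0); (2, 2, 0, 0); (0, 1, 0, 0))


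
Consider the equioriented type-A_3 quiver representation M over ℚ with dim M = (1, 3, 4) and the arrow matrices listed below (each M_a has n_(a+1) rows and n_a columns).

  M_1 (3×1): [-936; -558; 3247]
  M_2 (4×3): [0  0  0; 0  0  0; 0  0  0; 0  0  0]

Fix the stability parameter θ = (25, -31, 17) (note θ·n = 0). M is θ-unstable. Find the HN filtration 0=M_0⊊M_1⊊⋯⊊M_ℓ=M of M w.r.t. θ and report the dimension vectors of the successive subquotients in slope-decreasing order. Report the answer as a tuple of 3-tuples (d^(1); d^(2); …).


Interval decomposition of M: I[1,2], I[2,2]^2, I[3,3]^4.
HN type (ℓ=3): μ^(1)=17; μ^(2)=-3; μ^(3)=-31

((0, 0, 4); (1, 1, 0); (0, 2, 0))


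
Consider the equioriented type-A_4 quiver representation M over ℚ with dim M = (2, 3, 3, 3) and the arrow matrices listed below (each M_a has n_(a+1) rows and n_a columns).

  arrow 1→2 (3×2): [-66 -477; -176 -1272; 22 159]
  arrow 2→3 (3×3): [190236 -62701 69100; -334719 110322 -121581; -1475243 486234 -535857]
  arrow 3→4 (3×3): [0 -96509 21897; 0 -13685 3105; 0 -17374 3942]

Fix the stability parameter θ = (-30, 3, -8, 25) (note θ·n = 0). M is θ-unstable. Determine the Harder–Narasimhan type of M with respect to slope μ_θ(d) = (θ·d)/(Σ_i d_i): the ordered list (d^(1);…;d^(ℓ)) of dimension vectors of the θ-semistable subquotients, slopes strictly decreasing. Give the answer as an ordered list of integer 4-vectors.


Interval decomposition of M: I[1,1], I[1,2], I[2,3]^2, I[3,4], I[4,4]^2.
HN type (ℓ=5): μ^(1)=25; μ^(2)=3; μ^(3)=-5/2; μ^(4)=-8; μ^(5)=-30

((0, 0, 0, 3); (0, 1, 0, 0); (0, 2, 2, 0); (0, 0, 1, 0); (2, 0, 0, 0))


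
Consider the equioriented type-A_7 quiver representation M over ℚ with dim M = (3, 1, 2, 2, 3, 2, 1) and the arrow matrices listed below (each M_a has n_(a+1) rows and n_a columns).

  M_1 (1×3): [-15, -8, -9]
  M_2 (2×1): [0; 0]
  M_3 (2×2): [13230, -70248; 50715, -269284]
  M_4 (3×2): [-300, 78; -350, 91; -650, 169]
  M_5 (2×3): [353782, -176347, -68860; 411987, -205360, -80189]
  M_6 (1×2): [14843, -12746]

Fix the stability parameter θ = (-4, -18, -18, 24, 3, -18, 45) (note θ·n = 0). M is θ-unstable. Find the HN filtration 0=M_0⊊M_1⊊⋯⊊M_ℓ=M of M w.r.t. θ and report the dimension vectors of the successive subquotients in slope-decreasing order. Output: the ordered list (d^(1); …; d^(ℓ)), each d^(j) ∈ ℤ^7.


Interval decomposition of M: I[1,1]^2, I[1,2], I[3,3], I[3,7], I[4,4], I[5,5], I[5,6].
HN type (ℓ=7): μ^(1)=45; μ^(2)=24; μ^(3)=3; μ^(4)=-4; μ^(5)=-15/2; μ^(6)=-11; μ^(7)=-18

((0, 0, 0, 0, 0, 0, 1); (0, 0, 0, 1, 0, 0, 0); (0, 0, 0, 1, 2, 1, 0); (2, 0, 0, 0, 0, 0, 0); (0, 0, 0, 0, 1, 1, 0); (1, 1, 0, 0, 0, 0, 0); (0, 0, 2, 0, 0, 0, 0))


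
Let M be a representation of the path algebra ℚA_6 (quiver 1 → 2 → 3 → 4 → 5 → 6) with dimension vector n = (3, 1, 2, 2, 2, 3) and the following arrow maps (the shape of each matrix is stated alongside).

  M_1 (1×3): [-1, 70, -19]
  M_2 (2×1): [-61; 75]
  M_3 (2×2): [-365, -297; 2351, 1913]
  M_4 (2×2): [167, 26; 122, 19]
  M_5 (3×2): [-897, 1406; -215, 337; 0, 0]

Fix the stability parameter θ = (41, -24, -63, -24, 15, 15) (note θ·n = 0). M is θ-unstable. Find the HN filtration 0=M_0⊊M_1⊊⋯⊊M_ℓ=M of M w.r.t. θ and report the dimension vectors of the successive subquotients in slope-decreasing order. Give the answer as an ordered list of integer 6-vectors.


Barcode: M ≅ I[1,1]^2, I[1,6], I[3,6], I[6,6]. HN layers by μ_θ (5 steps, strictly decreasing):
  μ^(1)=41; μ^(2)=15; μ^(3)=-35/2; μ^(4)=-24; μ^(5)=-63

((2, 0, 0, 0, 0, 0); (0, 0, 0, 0, 2, 3); (1, 1, 1, 1, 0, 0); (0, 0, 0, 1, 0, 0); (0, 0, 1, 0, 0, 0))


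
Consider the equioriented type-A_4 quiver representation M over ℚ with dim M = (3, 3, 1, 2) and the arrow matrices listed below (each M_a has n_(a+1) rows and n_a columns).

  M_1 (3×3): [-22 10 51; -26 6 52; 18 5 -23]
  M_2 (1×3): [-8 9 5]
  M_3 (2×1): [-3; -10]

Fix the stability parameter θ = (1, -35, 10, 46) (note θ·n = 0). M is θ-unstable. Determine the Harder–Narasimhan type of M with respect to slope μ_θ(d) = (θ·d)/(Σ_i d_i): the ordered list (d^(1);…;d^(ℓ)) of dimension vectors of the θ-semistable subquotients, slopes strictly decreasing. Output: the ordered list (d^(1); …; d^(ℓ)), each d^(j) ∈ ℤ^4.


Barcode: M ≅ I[1,2]^2, I[1,4], I[4,4]. HN layers by μ_θ (3 steps, strictly decreasing):
  μ^(1)=46; μ^(2)=10; μ^(3)=-17

((0, 0, 0, 2); (0, 0, 1, 0); (3, 3, 0, 0))


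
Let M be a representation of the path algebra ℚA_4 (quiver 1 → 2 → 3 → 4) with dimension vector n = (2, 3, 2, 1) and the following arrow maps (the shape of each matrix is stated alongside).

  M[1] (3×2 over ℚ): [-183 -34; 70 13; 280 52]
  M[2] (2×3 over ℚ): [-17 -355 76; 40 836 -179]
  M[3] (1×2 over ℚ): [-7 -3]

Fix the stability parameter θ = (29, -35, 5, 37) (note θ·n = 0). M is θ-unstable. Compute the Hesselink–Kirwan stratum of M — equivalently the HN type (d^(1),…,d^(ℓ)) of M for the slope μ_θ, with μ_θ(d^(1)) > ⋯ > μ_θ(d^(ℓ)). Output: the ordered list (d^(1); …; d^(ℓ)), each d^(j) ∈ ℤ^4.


Via rank(M_{q-1}∘⋯∘M_p): M ≅ I[1,2], I[1,4], I[2,3].
μ_θ-semistable layers: μ^(1)=37; μ^(2)=5; μ^(3)=-3; μ^(4)=-35

((0, 0, 0, 1); (0, 0, 2, 0); (2, 2, 0, 0); (0, 1, 0, 0))


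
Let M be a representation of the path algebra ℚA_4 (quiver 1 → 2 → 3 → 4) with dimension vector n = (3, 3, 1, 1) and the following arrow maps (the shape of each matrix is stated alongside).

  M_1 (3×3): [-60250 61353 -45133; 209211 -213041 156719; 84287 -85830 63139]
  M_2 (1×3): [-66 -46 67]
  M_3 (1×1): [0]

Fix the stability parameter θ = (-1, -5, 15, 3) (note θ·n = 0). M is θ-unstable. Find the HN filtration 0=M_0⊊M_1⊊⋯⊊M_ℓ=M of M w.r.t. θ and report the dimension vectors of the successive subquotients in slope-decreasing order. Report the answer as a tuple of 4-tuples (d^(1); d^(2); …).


Barcode: M ≅ I[1,2]^2, I[1,3], I[4,4]. HN layers by μ_θ (3 steps, strictly decreasing):
  μ^(1)=15; μ^(2)=3; μ^(3)=-3

((0, 0, 1, 0); (0, 0, 0, 1); (3, 3, 0, 0))


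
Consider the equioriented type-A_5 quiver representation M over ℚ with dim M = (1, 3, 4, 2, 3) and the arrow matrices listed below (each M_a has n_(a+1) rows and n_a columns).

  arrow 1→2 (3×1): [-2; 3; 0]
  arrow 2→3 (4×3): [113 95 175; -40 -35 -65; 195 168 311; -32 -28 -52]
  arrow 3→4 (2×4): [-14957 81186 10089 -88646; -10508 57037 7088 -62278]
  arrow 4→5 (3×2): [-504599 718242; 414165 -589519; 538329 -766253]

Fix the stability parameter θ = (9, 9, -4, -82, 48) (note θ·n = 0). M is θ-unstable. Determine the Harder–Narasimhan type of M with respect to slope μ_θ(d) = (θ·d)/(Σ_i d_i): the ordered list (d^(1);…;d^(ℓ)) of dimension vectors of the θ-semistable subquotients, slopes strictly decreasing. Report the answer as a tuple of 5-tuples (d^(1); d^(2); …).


Via rank(M_{q-1}∘⋯∘M_p): M ≅ I[1,5], I[2,3], I[2,5], I[3,3], I[5,5].
μ_θ-semistable layers: μ^(1)=48; μ^(2)=5/2; μ^(3)=-4; μ^(4)=-17; μ^(5)=-77/3

((0, 0, 0, 0, 3); (0, 1, 1, 0, 0); (0, 0, 1, 0, 0); (1, 1, 1, 1, 0); (0, 1, 1, 1, 0))


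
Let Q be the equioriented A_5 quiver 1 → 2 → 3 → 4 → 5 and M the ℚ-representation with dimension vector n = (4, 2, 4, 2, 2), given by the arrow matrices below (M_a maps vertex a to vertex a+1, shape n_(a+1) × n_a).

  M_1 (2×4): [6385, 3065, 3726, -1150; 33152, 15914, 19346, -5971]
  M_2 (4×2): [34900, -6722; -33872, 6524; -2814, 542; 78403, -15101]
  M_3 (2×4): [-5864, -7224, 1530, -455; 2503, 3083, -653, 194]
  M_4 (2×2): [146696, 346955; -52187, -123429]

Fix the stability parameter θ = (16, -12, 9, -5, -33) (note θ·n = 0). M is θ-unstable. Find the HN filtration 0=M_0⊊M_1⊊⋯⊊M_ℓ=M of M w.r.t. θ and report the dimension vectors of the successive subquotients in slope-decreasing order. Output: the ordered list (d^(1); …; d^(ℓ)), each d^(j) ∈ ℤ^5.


Barcode: M ≅ I[1,1]^2, I[1,5]^2, I[3,3]^2. HN layers by μ_θ (3 steps, strictly decreasing):
  μ^(1)=16; μ^(2)=9; μ^(3)=-5

((2, 0, 0, 0, 0); (0, 0, 2, 0, 0); (2, 2, 2, 2, 2))


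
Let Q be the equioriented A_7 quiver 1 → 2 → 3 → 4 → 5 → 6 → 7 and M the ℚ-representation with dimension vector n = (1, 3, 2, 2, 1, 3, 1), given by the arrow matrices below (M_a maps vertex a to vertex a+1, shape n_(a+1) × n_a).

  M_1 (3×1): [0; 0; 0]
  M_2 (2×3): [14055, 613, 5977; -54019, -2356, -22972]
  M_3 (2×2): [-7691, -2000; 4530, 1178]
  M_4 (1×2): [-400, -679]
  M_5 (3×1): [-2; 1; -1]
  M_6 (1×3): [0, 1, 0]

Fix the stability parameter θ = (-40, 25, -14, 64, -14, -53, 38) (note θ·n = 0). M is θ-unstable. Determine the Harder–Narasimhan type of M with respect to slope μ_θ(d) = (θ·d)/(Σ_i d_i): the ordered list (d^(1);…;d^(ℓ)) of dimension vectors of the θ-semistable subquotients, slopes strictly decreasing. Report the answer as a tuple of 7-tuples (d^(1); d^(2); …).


Interval decomposition of M: I[1,1], I[2,2], I[2,4], I[2,7], I[6,6]^2.
HN type (ℓ=7): μ^(1)=64; μ^(2)=38; μ^(3)=25; μ^(4)=11/2; μ^(5)=8/5; μ^(6)=-40; μ^(7)=-53

((0, 0, 0, 1, 0, 0, 0); (0, 0, 0, 0, 0, 0, 1); (0, 1, 0, 0, 0, 0, 0); (0, 1, 1, 0, 0, 0, 0); (0, 1, 1, 1, 1, 1, 0); (1, 0, 0, 0, 0, 0, 0); (0, 0, 0, 0, 0, 2, 0))


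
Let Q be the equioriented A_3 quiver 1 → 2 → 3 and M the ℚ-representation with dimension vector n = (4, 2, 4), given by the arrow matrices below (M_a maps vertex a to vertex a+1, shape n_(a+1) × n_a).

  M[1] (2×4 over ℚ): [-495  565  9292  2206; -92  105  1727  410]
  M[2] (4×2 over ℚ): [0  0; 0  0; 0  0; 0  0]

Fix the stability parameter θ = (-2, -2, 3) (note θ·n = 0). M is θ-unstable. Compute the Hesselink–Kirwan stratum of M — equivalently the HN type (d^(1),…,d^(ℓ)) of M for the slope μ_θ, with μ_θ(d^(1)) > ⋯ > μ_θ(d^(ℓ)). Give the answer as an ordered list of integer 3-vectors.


Barcode: M ≅ I[1,1]^2, I[1,2]^2, I[3,3]^4. HN layers by μ_θ (2 steps, strictly decreasing):
  μ^(1)=3; μ^(2)=-2

((0, 0, 4); (4, 2, 0))


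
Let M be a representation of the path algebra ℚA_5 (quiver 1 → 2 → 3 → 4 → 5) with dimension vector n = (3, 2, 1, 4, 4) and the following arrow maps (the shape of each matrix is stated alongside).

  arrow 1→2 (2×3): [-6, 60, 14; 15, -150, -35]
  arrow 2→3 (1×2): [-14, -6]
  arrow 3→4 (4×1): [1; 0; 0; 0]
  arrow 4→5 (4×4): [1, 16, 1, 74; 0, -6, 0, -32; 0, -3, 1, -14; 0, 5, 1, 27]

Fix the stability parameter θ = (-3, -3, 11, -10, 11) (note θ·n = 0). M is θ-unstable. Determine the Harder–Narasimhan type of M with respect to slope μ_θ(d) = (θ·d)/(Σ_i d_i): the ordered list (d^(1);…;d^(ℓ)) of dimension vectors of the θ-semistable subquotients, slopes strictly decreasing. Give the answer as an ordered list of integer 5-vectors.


Barcode: M ≅ I[1,1]^2, I[1,5], I[2,2], I[4,5]^3. HN layers by μ_θ (4 steps, strictly decreasing):
  μ^(1)=11; μ^(2)=1/2; μ^(3)=-3; μ^(4)=-10

((0, 0, 0, 0, 4); (0, 0, 1, 1, 0); (3, 2, 0, 0, 0); (0, 0, 0, 3, 0))


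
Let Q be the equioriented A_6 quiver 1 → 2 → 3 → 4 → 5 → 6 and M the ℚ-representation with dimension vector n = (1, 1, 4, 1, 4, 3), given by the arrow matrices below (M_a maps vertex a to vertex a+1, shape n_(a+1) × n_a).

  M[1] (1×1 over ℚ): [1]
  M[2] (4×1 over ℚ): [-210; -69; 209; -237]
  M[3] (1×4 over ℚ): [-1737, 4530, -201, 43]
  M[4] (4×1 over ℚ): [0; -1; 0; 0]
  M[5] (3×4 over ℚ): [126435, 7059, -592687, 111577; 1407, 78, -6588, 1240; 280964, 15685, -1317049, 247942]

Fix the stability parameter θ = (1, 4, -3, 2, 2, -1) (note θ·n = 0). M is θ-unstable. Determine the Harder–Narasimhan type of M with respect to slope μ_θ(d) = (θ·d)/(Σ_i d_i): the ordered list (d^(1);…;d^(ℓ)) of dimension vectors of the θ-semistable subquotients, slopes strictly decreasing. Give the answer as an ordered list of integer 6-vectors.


Interval decomposition of M: I[1,3], I[3,3]^2, I[3,6], I[5,5], I[5,6]^2.
HN type (ℓ=5): μ^(1)=2; μ^(2)=1; μ^(3)=2/3; μ^(4)=1/2; μ^(5)=-3

((0, 0, 0, 0, 1, 0); (0, 0, 0, 1, 1, 1); (1, 1, 1, 0, 0, 0); (0, 0, 0, 0, 2, 2); (0, 0, 3, 0, 0, 0))


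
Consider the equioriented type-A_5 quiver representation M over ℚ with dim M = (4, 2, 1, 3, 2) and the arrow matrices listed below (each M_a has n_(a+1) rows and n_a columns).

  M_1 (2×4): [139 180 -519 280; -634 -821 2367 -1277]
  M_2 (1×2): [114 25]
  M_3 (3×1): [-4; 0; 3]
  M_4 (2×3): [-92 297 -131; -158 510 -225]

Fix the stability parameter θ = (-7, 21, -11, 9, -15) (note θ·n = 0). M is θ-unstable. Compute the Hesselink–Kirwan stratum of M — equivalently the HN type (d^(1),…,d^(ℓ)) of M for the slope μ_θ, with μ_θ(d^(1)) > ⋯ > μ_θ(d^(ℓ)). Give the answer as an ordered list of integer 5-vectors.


Interval decomposition of M: I[1,1]^2, I[1,2], I[1,5], I[4,4], I[4,5].
HN type (ℓ=5): μ^(1)=21; μ^(2)=9; μ^(3)=1; μ^(4)=-3; μ^(5)=-7

((0, 1, 0, 0, 0); (0, 0, 0, 1, 0); (0, 1, 1, 1, 1); (0, 0, 0, 1, 1); (4, 0, 0, 0, 0))


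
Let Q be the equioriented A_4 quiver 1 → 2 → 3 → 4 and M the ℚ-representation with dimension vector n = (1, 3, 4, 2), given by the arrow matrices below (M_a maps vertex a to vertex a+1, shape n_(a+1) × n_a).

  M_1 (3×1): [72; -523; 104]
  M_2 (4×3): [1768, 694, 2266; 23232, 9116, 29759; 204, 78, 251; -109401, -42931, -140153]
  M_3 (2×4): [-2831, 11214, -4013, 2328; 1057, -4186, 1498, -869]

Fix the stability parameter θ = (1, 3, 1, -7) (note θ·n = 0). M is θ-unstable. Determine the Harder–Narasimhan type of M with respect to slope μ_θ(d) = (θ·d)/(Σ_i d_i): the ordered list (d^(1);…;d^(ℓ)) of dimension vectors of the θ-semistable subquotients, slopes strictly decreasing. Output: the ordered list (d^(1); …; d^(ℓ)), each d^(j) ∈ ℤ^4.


Via rank(M_{q-1}∘⋯∘M_p): M ≅ I[1,4], I[2,3], I[2,4], I[3,3].
μ_θ-semistable layers: μ^(1)=2; μ^(2)=1; μ^(3)=-1/2; μ^(4)=-1

((0, 1, 1, 0); (0, 0, 1, 0); (1, 1, 1, 1); (0, 1, 1, 1))


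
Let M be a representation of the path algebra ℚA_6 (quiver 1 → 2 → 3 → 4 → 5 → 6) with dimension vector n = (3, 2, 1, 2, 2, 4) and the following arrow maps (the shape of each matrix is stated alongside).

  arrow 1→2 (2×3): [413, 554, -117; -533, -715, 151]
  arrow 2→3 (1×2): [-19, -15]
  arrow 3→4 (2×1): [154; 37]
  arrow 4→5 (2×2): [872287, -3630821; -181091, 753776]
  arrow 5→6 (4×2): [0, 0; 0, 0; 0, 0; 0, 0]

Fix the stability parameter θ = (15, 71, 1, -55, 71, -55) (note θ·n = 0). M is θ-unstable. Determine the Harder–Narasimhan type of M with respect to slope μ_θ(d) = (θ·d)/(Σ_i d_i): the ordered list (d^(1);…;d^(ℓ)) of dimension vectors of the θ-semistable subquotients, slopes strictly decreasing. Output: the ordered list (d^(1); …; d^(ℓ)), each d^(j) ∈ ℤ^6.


Via rank(M_{q-1}∘⋯∘M_p): M ≅ I[1,1], I[1,2], I[1,5], I[4,5], I[6,6]^4.
μ_θ-semistable layers: μ^(1)=71; μ^(2)=15; μ^(3)=8; μ^(4)=-55

((0, 1, 0, 0, 2, 0); (2, 0, 0, 0, 0, 0); (1, 1, 1, 1, 0, 0); (0, 0, 0, 1, 0, 4))


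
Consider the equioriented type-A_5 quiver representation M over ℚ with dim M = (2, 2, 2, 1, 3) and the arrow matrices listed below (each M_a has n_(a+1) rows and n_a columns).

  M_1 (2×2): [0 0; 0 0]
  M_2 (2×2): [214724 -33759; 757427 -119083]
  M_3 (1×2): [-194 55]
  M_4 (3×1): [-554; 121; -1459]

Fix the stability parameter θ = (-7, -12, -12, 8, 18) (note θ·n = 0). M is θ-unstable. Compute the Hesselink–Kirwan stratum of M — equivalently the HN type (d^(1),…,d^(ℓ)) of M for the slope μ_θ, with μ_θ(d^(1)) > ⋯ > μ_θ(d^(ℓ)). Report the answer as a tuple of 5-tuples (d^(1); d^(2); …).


Barcode: M ≅ I[1,1]^2, I[2,3], I[2,5], I[5,5]^2. HN layers by μ_θ (4 steps, strictly decreasing):
  μ^(1)=18; μ^(2)=8; μ^(3)=-7; μ^(4)=-12

((0, 0, 0, 0, 3); (0, 0, 0, 1, 0); (2, 0, 0, 0, 0); (0, 2, 2, 0, 0))


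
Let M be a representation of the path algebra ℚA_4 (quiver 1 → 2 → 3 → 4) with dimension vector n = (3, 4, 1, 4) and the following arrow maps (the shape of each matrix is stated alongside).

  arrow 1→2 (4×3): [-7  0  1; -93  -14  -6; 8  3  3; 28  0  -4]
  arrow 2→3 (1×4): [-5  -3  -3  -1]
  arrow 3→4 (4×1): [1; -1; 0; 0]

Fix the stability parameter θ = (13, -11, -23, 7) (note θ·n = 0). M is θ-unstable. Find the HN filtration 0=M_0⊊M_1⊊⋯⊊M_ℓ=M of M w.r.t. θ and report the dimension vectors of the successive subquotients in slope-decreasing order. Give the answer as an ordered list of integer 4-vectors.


Interval decomposition of M: I[1,2]^2, I[1,4], I[2,2], I[4,4]^3.
HN type (ℓ=4): μ^(1)=7; μ^(2)=1; μ^(3)=-7; μ^(4)=-11

((0, 0, 0, 4); (2, 2, 0, 0); (1, 1, 1, 0); (0, 1, 0, 0))


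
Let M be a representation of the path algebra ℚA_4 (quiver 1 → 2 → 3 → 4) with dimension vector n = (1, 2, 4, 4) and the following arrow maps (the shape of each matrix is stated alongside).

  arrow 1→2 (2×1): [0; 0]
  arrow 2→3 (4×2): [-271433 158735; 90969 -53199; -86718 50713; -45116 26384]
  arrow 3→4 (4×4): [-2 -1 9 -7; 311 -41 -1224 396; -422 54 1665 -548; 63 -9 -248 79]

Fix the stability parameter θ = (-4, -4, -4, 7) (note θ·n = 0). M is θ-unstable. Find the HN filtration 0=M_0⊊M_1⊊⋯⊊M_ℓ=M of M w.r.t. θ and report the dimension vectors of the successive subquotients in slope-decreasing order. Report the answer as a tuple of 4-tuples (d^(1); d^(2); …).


Via rank(M_{q-1}∘⋯∘M_p): M ≅ I[1,1], I[2,4]^2, I[3,4]^2.
μ_θ-semistable layers: μ^(1)=7; μ^(2)=-4

((0, 0, 0, 4); (1, 2, 4, 0))


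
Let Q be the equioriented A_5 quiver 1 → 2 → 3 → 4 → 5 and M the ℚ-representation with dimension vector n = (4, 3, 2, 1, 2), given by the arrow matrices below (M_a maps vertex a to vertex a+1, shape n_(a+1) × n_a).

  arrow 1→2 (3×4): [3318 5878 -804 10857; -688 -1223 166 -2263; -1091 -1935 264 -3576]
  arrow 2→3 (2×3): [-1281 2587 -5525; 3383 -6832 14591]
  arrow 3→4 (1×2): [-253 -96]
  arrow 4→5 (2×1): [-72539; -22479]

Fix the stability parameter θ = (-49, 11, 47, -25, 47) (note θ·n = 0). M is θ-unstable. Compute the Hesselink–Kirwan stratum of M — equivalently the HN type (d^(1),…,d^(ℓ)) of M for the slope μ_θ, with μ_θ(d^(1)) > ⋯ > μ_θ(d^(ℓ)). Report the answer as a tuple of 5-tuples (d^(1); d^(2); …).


Barcode: M ≅ I[1,1], I[1,2], I[1,3], I[1,5], I[5,5]. HN layers by μ_θ (3 steps, strictly decreasing):
  μ^(1)=47; μ^(2)=11; μ^(3)=-49

((0, 0, 1, 0, 2); (0, 3, 1, 1, 0); (4, 0, 0, 0, 0))


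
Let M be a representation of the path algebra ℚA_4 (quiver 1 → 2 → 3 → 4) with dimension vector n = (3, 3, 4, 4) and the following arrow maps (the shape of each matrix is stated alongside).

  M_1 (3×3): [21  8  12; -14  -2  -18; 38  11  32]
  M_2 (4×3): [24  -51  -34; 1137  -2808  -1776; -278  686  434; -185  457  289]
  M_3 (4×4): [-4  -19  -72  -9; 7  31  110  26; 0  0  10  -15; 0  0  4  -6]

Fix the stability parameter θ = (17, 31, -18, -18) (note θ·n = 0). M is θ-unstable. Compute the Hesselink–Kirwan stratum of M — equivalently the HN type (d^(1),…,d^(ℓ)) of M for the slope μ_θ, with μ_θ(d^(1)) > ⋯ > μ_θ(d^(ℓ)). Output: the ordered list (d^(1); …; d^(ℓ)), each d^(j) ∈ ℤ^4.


Via rank(M_{q-1}∘⋯∘M_p): M ≅ I[1,4]^3, I[3,3], I[4,4].
μ_θ-semistable layers: μ^(1)=3; μ^(2)=-18

((3, 3, 3, 3); (0, 0, 1, 1))


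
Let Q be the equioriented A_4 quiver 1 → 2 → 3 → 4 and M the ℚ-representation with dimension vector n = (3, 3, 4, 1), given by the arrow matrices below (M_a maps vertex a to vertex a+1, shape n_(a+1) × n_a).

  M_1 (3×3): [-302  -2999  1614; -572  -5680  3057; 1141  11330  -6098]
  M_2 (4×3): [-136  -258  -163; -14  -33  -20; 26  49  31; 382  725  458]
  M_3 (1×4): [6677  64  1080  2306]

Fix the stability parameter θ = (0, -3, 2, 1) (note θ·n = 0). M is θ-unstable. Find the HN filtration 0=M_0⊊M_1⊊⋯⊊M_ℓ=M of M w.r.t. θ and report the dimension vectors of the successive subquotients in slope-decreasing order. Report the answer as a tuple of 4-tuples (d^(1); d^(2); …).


Barcode: M ≅ I[1,2], I[1,3], I[1,4], I[3,3]^2. HN layers by μ_θ (3 steps, strictly decreasing):
  μ^(1)=2; μ^(2)=3/2; μ^(3)=-3/2

((0, 0, 3, 0); (0, 0, 1, 1); (3, 3, 0, 0))


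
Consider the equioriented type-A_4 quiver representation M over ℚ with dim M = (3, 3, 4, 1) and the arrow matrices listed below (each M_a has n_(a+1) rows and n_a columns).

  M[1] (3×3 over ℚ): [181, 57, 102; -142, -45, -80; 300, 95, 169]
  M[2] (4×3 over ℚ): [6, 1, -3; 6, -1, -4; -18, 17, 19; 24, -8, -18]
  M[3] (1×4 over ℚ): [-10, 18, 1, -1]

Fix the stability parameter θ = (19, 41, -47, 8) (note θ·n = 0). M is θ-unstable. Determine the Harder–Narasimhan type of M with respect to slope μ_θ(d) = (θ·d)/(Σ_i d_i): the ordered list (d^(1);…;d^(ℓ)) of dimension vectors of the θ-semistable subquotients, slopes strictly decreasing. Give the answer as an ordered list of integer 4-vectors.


Via rank(M_{q-1}∘⋯∘M_p): M ≅ I[1,2], I[1,3], I[1,4], I[3,3]^2.
μ_θ-semistable layers: μ^(1)=41; μ^(2)=19; μ^(3)=8; μ^(4)=13/3; μ^(5)=-47

((0, 1, 0, 0); (1, 0, 0, 0); (0, 0, 0, 1); (2, 2, 2, 0); (0, 0, 2, 0))


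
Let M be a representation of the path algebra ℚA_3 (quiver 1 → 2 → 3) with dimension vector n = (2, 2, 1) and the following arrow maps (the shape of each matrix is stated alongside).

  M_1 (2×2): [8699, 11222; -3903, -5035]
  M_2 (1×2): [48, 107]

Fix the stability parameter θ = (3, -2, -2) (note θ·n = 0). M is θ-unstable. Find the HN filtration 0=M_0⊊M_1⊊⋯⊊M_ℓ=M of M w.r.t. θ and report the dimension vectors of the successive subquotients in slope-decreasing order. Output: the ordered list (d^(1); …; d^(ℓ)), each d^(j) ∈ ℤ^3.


Interval decomposition of M: I[1,2], I[1,3].
HN type (ℓ=2): μ^(1)=1/2; μ^(2)=-1/3

((1, 1, 0); (1, 1, 1))


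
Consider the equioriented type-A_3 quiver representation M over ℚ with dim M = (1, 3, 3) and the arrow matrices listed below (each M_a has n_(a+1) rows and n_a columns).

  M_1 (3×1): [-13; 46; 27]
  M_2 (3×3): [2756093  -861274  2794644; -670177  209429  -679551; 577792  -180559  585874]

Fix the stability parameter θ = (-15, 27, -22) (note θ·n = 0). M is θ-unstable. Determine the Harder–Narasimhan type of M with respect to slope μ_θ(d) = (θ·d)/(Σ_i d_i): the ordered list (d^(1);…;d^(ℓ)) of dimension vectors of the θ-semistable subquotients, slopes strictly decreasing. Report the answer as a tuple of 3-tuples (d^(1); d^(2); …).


Via rank(M_{q-1}∘⋯∘M_p): M ≅ I[1,3], I[2,3]^2.
μ_θ-semistable layers: μ^(1)=5/2; μ^(2)=-15

((0, 3, 3); (1, 0, 0))


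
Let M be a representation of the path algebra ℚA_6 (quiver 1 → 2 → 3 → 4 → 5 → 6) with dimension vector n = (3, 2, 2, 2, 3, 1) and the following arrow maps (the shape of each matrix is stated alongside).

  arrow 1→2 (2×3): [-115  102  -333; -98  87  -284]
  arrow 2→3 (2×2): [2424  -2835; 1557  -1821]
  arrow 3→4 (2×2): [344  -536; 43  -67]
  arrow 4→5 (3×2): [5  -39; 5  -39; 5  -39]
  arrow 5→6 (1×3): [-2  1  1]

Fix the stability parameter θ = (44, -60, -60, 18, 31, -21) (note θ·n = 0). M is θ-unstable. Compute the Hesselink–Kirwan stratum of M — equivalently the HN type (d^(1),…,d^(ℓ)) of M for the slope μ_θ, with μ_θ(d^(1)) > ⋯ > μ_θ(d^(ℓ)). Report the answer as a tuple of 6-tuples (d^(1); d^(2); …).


Barcode: M ≅ I[1,1], I[1,3], I[1,5], I[4,4], I[5,5], I[5,6]. HN layers by μ_θ (5 steps, strictly decreasing):
  μ^(1)=44; μ^(2)=31; μ^(3)=18; μ^(4)=5; μ^(5)=-76/3

((1, 0, 0, 0, 0, 0); (0, 0, 0, 0, 2, 0); (0, 0, 0, 2, 0, 0); (0, 0, 0, 0, 1, 1); (2, 2, 2, 0, 0, 0))
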